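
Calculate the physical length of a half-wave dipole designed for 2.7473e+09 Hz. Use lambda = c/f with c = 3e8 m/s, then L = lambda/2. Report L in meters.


lambda = c / f = 3.0000e+08 / 2.7473e+09 = 0.1091981 m
L = lambda / 2 = 0.1091981 / 2 = 0.05460 m

0.05460 m


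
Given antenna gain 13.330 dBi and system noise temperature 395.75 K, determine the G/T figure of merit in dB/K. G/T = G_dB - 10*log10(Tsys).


G/T = 13.330 - 10*log10(395.75) = 13.330 - 25.97421 = -12.64 dB/K

-12.64 dB/K


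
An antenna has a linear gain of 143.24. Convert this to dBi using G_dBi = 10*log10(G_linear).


G_dBi = 10 * log10(143.24) = 21.56 dBi

21.56 dBi


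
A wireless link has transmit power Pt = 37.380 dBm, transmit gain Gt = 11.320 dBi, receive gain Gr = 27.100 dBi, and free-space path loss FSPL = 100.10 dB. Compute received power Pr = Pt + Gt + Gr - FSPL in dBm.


Pr = 37.380 + 11.320 + 27.100 - 100.10 = -24.30 dBm

-24.30 dBm


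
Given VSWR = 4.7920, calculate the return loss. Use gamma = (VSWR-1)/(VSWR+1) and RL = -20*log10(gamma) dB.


gamma = (4.7920 - 1) / (4.7920 + 1) = 0.6546961
RL = -20 * log10(0.6546961) = 3.679 dB

3.679 dB


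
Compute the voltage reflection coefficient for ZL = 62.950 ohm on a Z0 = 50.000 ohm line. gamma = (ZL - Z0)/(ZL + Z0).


gamma = (62.950 - 50.000) / (62.950 + 50.000) = 0.1147

0.1147


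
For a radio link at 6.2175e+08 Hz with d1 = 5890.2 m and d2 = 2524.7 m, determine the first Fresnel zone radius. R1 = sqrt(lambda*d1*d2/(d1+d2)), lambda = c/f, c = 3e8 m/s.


lambda = c / f = 3.0000e+08 / 6.2175e+08 = 0.4825090 m
R1 = sqrt(0.4825090 * 5890.2 * 2524.7 / (5890.2 + 2524.7)) = 29.20 m

29.20 m


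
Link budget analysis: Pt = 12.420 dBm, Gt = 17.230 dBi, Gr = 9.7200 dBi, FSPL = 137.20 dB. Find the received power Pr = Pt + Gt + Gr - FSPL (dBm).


Pr = 12.420 + 17.230 + 9.7200 - 137.20 = -97.83 dBm

-97.83 dBm


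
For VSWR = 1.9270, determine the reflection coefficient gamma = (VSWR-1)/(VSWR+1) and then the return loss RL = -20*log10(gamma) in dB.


gamma = (1.9270 - 1) / (1.9270 + 1) = 0.3167065
RL = -20 * log10(0.3167065) = 9.987 dB

9.987 dB


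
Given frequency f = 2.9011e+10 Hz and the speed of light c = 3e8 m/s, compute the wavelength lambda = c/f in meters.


lambda = c / f = 3.0000e+08 / 2.9011e+10 = 0.01034 m

0.01034 m


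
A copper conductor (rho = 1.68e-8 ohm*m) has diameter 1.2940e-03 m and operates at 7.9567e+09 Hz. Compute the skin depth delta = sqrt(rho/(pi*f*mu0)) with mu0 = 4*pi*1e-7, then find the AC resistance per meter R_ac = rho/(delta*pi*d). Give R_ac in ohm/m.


delta = sqrt(1.68e-8 / (pi * 7.9567e+09 * 4*pi*1e-7)) = 7.313214e-07 m
R_ac = 1.68e-8 / (7.313214e-07 * pi * 1.2940e-03) = 5.651 ohm/m

5.651 ohm/m


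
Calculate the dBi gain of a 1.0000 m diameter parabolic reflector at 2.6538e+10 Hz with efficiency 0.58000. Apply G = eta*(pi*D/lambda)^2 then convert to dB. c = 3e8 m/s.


lambda = c / f = 3.0000e+08 / 2.6538e+10 = 0.01130454 m
G_linear = 0.58000 * (pi * 1.0000 / 0.01130454)^2 = 44794.22
G_dBi = 10 * log10(44794.22) = 46.51 dBi

46.51 dBi


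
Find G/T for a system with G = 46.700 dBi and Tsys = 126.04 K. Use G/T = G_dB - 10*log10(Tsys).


G/T = 46.700 - 10*log10(126.04) = 46.700 - 21.00508 = 25.69 dB/K

25.69 dB/K


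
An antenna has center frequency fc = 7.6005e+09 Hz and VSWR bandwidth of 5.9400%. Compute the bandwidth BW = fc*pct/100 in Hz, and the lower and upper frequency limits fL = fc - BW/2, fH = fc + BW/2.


BW = 7.6005e+09 * 5.9400/100 = 4.514697e+08 Hz
fL = 7.6005e+09 - 4.514697e+08/2 = 7.375e+09 Hz
fH = 7.6005e+09 + 4.514697e+08/2 = 7.826e+09 Hz

BW=4.515e+08 Hz, fL=7.375e+09 Hz, fH=7.826e+09 Hz


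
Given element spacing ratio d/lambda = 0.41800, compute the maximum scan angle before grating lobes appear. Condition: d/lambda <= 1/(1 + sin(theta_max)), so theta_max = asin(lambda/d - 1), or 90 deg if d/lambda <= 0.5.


lambda/d - 1 = 1/0.41800 - 1 = 1.392344 >= 1
d/lambda <= 0.5, so the array can scan to endfire without grating lobes: theta_max = 90 deg

90 deg


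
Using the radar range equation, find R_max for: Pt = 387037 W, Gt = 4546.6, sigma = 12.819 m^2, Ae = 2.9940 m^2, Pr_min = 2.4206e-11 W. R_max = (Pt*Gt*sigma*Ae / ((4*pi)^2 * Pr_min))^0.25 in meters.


R^4 = 387037*4546.6*12.819*2.9940 / ((4*pi)^2 * 2.4206e-11) = 1.766861e+19
R_max = 1.766861e+19^0.25 = 64834 m

64834 m


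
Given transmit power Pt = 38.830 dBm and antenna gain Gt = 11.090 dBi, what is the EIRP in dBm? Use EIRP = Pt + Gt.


EIRP = Pt + Gt = 38.830 + 11.090 = 49.92 dBm

49.92 dBm


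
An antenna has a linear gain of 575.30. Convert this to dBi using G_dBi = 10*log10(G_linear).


G_dBi = 10 * log10(575.30) = 27.60 dBi

27.60 dBi


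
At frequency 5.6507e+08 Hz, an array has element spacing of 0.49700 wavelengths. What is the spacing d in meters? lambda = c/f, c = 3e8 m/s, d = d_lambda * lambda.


lambda = c / f = 3.0000e+08 / 5.6507e+08 = 0.5309077 m
d = 0.49700 * 0.5309077 = 0.2639 m

0.2639 m


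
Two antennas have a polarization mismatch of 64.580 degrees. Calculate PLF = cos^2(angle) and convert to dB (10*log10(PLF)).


PLF_linear = cos^2(64.580 deg) = 0.1842559
PLF_dB = 10 * log10(0.1842559) = -7.346 dB

-7.346 dB


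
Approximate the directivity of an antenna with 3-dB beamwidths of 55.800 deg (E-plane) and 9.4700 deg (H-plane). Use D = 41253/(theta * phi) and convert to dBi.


D_linear = 41253 / (55.800 * 9.4700) = 78.06770
D_dBi = 10 * log10(78.06770) = 18.92 dBi

18.92 dBi


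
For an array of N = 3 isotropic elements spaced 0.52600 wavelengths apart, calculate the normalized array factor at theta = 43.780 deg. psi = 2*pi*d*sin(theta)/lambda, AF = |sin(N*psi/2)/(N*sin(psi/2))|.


psi = 2*pi*0.52600*sin(43.780 deg) = 2.286670 rad
AF = |sin(3*2.286670/2) / (3*sin(2.286670/2))| = 0.1042

0.1042


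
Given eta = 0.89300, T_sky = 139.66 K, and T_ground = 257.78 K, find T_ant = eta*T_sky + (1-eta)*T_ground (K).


T_ant = 0.89300 * 139.66 + (1 - 0.89300) * 257.78 = 152.3 K

152.3 K


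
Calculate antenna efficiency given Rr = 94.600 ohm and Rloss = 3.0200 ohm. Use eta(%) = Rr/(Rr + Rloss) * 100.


eta = 94.600 / (94.600 + 3.0200) * 100 = 96.91%

96.91%


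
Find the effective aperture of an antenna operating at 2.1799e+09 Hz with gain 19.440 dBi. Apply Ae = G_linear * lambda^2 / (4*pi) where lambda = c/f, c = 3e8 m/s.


lambda = c / f = 3.0000e+08 / 2.1799e+09 = 0.1376210 m
G_linear = 10^(19.440/10) = 87.90225
Ae = G_linear * lambda^2 / (4*pi) = 87.90225 * 0.1376210^2 / (4*pi) = 0.1325 m^2

0.1325 m^2


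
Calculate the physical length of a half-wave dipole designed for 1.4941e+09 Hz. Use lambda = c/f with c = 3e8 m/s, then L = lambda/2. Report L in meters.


lambda = c / f = 3.0000e+08 / 1.4941e+09 = 0.2007898 m
L = lambda / 2 = 0.2007898 / 2 = 0.1004 m

0.1004 m


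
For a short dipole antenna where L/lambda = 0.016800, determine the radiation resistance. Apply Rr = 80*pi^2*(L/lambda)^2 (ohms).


Rr = 80 * pi^2 * (0.016800)^2 = 80 * 9.869604 * 2.822400e-04 = 0.2228 ohm

0.2228 ohm


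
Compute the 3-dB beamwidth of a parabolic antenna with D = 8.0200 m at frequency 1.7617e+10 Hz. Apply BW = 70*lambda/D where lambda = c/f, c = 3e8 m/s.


lambda = c / f = 3.0000e+08 / 1.7617e+10 = 0.01702901 m
BW = 70 * 0.01702901 / 8.0200 = 0.1486 deg

0.1486 deg


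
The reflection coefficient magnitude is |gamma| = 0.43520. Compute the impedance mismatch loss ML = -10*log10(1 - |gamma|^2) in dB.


ML = -10 * log10(1 - 0.43520^2) = -10 * log10(0.81060096) = 0.9119 dB

0.9119 dB


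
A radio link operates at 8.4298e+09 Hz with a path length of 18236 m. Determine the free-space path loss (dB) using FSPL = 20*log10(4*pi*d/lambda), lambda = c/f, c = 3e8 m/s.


lambda = c / f = 3.0000e+08 / 8.4298e+09 = 0.03558803 m
FSPL = 20 * log10(4*pi*18236/0.03558803) = 136.2 dB

136.2 dB


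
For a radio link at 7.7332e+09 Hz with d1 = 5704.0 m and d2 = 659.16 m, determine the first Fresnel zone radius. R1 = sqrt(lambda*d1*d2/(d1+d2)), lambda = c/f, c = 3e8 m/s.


lambda = c / f = 3.0000e+08 / 7.7332e+09 = 0.03879377 m
R1 = sqrt(0.03879377 * 5704.0 * 659.16 / (5704.0 + 659.16)) = 4.788 m

4.788 m


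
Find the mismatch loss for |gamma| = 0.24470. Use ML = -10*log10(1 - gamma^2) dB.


ML = -10 * log10(1 - 0.24470^2) = -10 * log10(0.94012191) = 0.2682 dB

0.2682 dB


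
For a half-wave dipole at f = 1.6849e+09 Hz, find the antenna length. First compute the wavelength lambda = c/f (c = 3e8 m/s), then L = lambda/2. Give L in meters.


lambda = c / f = 3.0000e+08 / 1.6849e+09 = 0.1780521 m
L = lambda / 2 = 0.1780521 / 2 = 0.08903 m

0.08903 m


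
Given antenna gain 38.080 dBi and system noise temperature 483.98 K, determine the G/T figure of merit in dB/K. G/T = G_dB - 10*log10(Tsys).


G/T = 38.080 - 10*log10(483.98) = 38.080 - 26.84827 = 11.23 dB/K

11.23 dB/K


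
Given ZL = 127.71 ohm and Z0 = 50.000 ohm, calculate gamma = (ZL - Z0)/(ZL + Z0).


gamma = (127.71 - 50.000) / (127.71 + 50.000) = 0.4373

0.4373


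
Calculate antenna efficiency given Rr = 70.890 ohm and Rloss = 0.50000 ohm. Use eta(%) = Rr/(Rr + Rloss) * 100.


eta = 70.890 / (70.890 + 0.50000) * 100 = 99.30%

99.30%


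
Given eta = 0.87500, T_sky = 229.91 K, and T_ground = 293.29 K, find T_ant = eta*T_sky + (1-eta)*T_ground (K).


T_ant = 0.87500 * 229.91 + (1 - 0.87500) * 293.29 = 237.8 K

237.8 K


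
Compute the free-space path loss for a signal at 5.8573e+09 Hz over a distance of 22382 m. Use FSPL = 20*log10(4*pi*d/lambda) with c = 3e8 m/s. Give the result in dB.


lambda = c / f = 3.0000e+08 / 5.8573e+09 = 0.05121814 m
FSPL = 20 * log10(4*pi*22382/0.05121814) = 134.8 dB

134.8 dB


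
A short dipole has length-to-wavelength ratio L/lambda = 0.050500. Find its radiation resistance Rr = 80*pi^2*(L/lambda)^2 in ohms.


Rr = 80 * pi^2 * (0.050500)^2 = 80 * 9.869604 * 2.550250e-03 = 2.014 ohm

2.014 ohm


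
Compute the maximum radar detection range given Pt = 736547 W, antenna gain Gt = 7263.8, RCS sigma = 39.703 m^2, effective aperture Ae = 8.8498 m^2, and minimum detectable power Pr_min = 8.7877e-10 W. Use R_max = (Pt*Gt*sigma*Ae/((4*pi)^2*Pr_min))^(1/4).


R^4 = 736547*7263.8*39.703*8.8498 / ((4*pi)^2 * 8.7877e-10) = 1.354647e+19
R_max = 1.354647e+19^0.25 = 60668 m

60668 m


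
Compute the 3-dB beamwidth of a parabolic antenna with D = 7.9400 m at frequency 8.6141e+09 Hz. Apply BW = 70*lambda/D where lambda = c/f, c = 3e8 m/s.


lambda = c / f = 3.0000e+08 / 8.6141e+09 = 0.03482662 m
BW = 70 * 0.03482662 / 7.9400 = 0.3070 deg

0.3070 deg


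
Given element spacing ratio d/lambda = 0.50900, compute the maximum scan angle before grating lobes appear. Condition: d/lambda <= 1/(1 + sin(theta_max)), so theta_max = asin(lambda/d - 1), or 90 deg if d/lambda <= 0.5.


lambda/d - 1 = 1/0.50900 - 1 = 0.9646365
theta_max = asin(0.9646365) = 74.72 deg

74.72 deg


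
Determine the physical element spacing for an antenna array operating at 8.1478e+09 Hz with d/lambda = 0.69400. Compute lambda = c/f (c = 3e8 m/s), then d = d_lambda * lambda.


lambda = c / f = 3.0000e+08 / 8.1478e+09 = 0.03681976 m
d = 0.69400 * 0.03681976 = 0.02555 m

0.02555 m


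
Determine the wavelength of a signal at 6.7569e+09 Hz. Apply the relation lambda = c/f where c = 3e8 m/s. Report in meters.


lambda = c / f = 3.0000e+08 / 6.7569e+09 = 0.04440 m

0.04440 m


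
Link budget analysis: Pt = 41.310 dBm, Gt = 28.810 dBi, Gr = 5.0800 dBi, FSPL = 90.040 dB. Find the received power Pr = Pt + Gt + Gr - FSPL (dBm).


Pr = 41.310 + 28.810 + 5.0800 - 90.040 = -14.84 dBm

-14.84 dBm


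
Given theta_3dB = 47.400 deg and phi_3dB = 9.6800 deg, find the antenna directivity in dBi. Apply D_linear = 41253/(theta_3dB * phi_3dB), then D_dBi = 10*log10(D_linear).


D_linear = 41253 / (47.400 * 9.6800) = 89.90872
D_dBi = 10 * log10(89.90872) = 19.54 dBi

19.54 dBi


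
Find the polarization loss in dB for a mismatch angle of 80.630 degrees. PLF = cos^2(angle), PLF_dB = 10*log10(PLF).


PLF_linear = cos^2(80.630 deg) = 0.02650689
PLF_dB = 10 * log10(0.02650689) = -15.77 dB

-15.77 dB


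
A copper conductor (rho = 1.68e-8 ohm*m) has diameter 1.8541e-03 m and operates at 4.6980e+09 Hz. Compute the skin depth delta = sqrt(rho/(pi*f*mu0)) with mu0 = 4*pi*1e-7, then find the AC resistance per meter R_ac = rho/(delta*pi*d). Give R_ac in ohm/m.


delta = sqrt(1.68e-8 / (pi * 4.6980e+09 * 4*pi*1e-7)) = 9.517399e-07 m
R_ac = 1.68e-8 / (9.517399e-07 * pi * 1.8541e-03) = 3.030 ohm/m

3.030 ohm/m


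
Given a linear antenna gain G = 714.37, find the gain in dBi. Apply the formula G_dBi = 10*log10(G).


G_dBi = 10 * log10(714.37) = 28.54 dBi

28.54 dBi


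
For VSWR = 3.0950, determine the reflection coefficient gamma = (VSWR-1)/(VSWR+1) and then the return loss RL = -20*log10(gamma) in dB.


gamma = (3.0950 - 1) / (3.0950 + 1) = 0.5115995
RL = -20 * log10(0.5115995) = 5.821 dB

5.821 dB


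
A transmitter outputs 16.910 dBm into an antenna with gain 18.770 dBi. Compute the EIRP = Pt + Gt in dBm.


EIRP = Pt + Gt = 16.910 + 18.770 = 35.68 dBm

35.68 dBm


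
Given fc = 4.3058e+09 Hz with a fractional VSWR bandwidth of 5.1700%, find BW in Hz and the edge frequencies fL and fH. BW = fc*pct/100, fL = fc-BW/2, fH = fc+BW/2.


BW = 4.3058e+09 * 5.1700/100 = 2.226099e+08 Hz
fL = 4.3058e+09 - 2.226099e+08/2 = 4.194e+09 Hz
fH = 4.3058e+09 + 2.226099e+08/2 = 4.417e+09 Hz

BW=2.226e+08 Hz, fL=4.194e+09 Hz, fH=4.417e+09 Hz


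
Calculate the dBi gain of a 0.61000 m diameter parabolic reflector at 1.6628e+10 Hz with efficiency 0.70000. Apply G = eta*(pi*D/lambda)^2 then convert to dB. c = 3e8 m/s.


lambda = c / f = 3.0000e+08 / 1.6628e+10 = 0.01804186 m
G_linear = 0.70000 * (pi * 0.61000 / 0.01804186)^2 = 7897.595
G_dBi = 10 * log10(7897.595) = 38.97 dBi

38.97 dBi


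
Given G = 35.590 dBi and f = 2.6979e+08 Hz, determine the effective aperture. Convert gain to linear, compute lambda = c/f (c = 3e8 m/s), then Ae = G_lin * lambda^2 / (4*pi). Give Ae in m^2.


lambda = c / f = 3.0000e+08 / 2.6979e+08 = 1.111976 m
G_linear = 10^(35.590/10) = 3622.430
Ae = G_linear * lambda^2 / (4*pi) = 3622.430 * 1.111976^2 / (4*pi) = 356.4 m^2

356.4 m^2


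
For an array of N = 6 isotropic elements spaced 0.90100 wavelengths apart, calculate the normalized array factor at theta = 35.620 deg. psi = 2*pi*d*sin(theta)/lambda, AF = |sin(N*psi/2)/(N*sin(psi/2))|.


psi = 2*pi*0.90100*sin(35.620 deg) = 3.297092 rad
AF = |sin(6*3.297092/2) / (6*sin(3.297092/2))| = 0.07519

0.07519


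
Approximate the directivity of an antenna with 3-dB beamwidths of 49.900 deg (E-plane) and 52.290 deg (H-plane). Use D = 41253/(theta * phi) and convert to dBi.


D_linear = 41253 / (49.900 * 52.290) = 15.81016
D_dBi = 10 * log10(15.81016) = 11.99 dBi

11.99 dBi


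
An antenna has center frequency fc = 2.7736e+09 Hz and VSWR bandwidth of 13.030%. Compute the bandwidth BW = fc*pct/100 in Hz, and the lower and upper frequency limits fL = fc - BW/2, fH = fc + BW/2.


BW = 2.7736e+09 * 13.030/100 = 3.614001e+08 Hz
fL = 2.7736e+09 - 3.614001e+08/2 = 2.593e+09 Hz
fH = 2.7736e+09 + 3.614001e+08/2 = 2.954e+09 Hz

BW=3.614e+08 Hz, fL=2.593e+09 Hz, fH=2.954e+09 Hz


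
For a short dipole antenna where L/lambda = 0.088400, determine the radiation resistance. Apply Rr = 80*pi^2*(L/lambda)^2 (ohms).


Rr = 80 * pi^2 * (0.088400)^2 = 80 * 9.869604 * 7.814560e-03 = 6.170 ohm

6.170 ohm


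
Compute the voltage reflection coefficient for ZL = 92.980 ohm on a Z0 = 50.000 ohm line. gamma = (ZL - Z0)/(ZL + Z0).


gamma = (92.980 - 50.000) / (92.980 + 50.000) = 0.3006

0.3006


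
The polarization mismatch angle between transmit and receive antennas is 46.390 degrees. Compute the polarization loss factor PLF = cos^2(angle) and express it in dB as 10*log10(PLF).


PLF_linear = cos^2(46.390 deg) = 0.4757494
PLF_dB = 10 * log10(0.4757494) = -3.226 dB

-3.226 dB


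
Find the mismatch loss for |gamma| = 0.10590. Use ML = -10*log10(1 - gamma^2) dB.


ML = -10 * log10(1 - 0.10590^2) = -10 * log10(0.98878519) = 0.04898 dB

0.04898 dB


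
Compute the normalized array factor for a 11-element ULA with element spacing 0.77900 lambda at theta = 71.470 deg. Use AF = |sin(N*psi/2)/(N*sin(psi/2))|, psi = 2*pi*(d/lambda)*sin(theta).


psi = 2*pi*0.77900*sin(71.470 deg) = 4.640852 rad
AF = |sin(11*4.640852/2) / (11*sin(4.640852/2))| = 0.04744

0.04744


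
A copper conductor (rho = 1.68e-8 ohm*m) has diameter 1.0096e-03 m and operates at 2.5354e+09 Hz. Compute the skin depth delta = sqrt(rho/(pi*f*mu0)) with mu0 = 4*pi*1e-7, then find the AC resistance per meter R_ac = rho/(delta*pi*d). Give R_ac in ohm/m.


delta = sqrt(1.68e-8 / (pi * 2.5354e+09 * 4*pi*1e-7)) = 1.295542e-06 m
R_ac = 1.68e-8 / (1.295542e-06 * pi * 1.0096e-03) = 4.088 ohm/m

4.088 ohm/m


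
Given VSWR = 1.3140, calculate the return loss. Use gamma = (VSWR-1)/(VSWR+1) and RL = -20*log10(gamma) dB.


gamma = (1.3140 - 1) / (1.3140 + 1) = 0.1356958
RL = -20 * log10(0.1356958) = 17.35 dB

17.35 dB


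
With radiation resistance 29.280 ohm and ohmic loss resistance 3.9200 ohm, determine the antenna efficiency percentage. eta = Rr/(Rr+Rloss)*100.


eta = 29.280 / (29.280 + 3.9200) * 100 = 88.19%

88.19%


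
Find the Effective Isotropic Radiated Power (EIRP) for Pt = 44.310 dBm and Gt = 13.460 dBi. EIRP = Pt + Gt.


EIRP = Pt + Gt = 44.310 + 13.460 = 57.77 dBm

57.77 dBm


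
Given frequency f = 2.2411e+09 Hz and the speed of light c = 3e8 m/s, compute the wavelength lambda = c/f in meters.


lambda = c / f = 3.0000e+08 / 2.2411e+09 = 0.1339 m

0.1339 m


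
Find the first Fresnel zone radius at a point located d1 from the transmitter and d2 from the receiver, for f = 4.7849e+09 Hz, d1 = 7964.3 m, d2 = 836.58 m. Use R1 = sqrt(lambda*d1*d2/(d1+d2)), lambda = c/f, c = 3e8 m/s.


lambda = c / f = 3.0000e+08 / 4.7849e+09 = 0.06269724 m
R1 = sqrt(0.06269724 * 7964.3 * 836.58 / (7964.3 + 836.58)) = 6.890 m

6.890 m


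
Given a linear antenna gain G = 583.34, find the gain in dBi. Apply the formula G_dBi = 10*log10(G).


G_dBi = 10 * log10(583.34) = 27.66 dBi

27.66 dBi


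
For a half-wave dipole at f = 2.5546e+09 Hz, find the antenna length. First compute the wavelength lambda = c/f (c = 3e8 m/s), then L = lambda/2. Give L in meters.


lambda = c / f = 3.0000e+08 / 2.5546e+09 = 0.1174352 m
L = lambda / 2 = 0.1174352 / 2 = 0.05872 m

0.05872 m


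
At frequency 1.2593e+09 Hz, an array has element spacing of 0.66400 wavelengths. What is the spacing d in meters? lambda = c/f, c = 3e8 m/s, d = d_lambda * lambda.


lambda = c / f = 3.0000e+08 / 1.2593e+09 = 0.2382276 m
d = 0.66400 * 0.2382276 = 0.1582 m

0.1582 m


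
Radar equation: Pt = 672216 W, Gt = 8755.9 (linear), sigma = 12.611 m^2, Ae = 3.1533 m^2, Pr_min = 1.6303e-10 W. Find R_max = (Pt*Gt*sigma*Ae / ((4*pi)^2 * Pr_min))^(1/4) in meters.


R^4 = 672216*8755.9*12.611*3.1533 / ((4*pi)^2 * 1.6303e-10) = 9.091535e+18
R_max = 9.091535e+18^0.25 = 54911 m

54911 m


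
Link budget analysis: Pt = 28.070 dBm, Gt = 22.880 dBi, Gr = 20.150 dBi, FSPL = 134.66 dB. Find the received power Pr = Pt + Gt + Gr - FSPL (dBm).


Pr = 28.070 + 22.880 + 20.150 - 134.66 = -63.56 dBm

-63.56 dBm


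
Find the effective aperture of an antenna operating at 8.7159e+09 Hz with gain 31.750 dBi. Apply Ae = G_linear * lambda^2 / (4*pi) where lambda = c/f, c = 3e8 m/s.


lambda = c / f = 3.0000e+08 / 8.7159e+09 = 0.03441985 m
G_linear = 10^(31.750/10) = 1496.236
Ae = G_linear * lambda^2 / (4*pi) = 1496.236 * 0.03441985^2 / (4*pi) = 0.1411 m^2

0.1411 m^2


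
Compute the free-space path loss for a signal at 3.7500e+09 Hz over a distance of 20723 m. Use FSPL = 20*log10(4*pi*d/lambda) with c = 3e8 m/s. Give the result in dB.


lambda = c / f = 3.0000e+08 / 3.7500e+09 = 0.08000000 m
FSPL = 20 * log10(4*pi*20723/0.08000000) = 130.3 dB

130.3 dB


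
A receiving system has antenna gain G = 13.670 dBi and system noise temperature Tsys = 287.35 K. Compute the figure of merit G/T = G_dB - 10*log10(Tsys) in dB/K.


G/T = 13.670 - 10*log10(287.35) = 13.670 - 24.58411 = -10.91 dB/K

-10.91 dB/K


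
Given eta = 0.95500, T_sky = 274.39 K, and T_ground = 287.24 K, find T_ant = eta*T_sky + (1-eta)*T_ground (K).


T_ant = 0.95500 * 274.39 + (1 - 0.95500) * 287.24 = 275.0 K

275.0 K


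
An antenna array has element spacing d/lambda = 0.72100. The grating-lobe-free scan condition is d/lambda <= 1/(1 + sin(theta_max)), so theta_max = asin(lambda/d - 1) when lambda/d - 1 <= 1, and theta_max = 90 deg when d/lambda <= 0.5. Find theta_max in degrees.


lambda/d - 1 = 1/0.72100 - 1 = 0.3869626
theta_max = asin(0.3869626) = 22.77 deg

22.77 deg


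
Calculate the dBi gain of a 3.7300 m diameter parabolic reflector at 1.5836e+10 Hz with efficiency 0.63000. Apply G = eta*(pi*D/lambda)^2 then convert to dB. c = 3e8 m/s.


lambda = c / f = 3.0000e+08 / 1.5836e+10 = 0.01894418 m
G_linear = 0.63000 * (pi * 3.7300 / 0.01894418)^2 = 241049.6
G_dBi = 10 * log10(241049.6) = 53.82 dBi

53.82 dBi


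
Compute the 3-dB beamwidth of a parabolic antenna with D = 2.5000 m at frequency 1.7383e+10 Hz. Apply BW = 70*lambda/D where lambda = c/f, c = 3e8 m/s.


lambda = c / f = 3.0000e+08 / 1.7383e+10 = 0.01725824 m
BW = 70 * 0.01725824 / 2.5000 = 0.4832 deg

0.4832 deg


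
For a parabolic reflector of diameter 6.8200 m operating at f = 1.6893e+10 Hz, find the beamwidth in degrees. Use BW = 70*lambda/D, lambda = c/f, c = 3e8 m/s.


lambda = c / f = 3.0000e+08 / 1.6893e+10 = 0.01775884 m
BW = 70 * 0.01775884 / 6.8200 = 0.1823 deg

0.1823 deg


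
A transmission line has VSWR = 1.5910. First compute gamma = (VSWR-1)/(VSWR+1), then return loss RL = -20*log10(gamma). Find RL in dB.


gamma = (1.5910 - 1) / (1.5910 + 1) = 0.2280973
RL = -20 * log10(0.2280973) = 12.84 dB

12.84 dB


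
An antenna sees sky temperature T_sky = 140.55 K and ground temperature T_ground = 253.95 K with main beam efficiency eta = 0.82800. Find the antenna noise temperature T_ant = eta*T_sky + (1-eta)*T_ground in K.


T_ant = 0.82800 * 140.55 + (1 - 0.82800) * 253.95 = 160.1 K

160.1 K


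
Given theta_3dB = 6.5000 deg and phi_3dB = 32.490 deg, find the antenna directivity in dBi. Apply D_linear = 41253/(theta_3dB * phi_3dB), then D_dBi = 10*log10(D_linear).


D_linear = 41253 / (6.5000 * 32.490) = 195.3406
D_dBi = 10 * log10(195.3406) = 22.91 dBi

22.91 dBi


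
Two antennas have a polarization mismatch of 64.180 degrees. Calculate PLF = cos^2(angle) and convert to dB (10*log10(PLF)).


PLF_linear = cos^2(64.180 deg) = 0.1896997
PLF_dB = 10 * log10(0.1896997) = -7.219 dB

-7.219 dB


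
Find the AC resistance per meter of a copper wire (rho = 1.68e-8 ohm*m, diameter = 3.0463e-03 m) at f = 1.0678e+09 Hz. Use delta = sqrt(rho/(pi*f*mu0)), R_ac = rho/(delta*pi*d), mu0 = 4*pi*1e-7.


delta = sqrt(1.68e-8 / (pi * 1.0678e+09 * 4*pi*1e-7)) = 1.996318e-06 m
R_ac = 1.68e-8 / (1.996318e-06 * pi * 3.0463e-03) = 0.8793 ohm/m

0.8793 ohm/m


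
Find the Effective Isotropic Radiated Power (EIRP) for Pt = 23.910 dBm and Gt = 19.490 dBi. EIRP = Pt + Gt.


EIRP = Pt + Gt = 23.910 + 19.490 = 43.40 dBm

43.40 dBm


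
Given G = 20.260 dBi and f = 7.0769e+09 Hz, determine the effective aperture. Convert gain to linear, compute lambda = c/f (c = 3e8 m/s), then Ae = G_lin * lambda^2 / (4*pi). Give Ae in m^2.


lambda = c / f = 3.0000e+08 / 7.0769e+09 = 0.04239144 m
G_linear = 10^(20.260/10) = 106.1696
Ae = G_linear * lambda^2 / (4*pi) = 106.1696 * 0.04239144^2 / (4*pi) = 0.01518 m^2

0.01518 m^2


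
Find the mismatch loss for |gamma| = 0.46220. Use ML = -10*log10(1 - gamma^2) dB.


ML = -10 * log10(1 - 0.46220^2) = -10 * log10(0.78637116) = 1.044 dB

1.044 dB


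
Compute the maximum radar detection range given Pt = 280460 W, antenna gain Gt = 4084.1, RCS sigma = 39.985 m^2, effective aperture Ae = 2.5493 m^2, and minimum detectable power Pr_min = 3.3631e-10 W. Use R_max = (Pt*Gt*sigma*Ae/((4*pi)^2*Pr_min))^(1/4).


R^4 = 280460*4084.1*39.985*2.5493 / ((4*pi)^2 * 3.3631e-10) = 2.198497e+18
R_max = 2.198497e+18^0.25 = 38506 m

38506 m


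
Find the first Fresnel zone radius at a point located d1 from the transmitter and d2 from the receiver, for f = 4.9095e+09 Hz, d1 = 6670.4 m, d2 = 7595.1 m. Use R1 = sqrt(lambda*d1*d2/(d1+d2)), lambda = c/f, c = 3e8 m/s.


lambda = c / f = 3.0000e+08 / 4.9095e+09 = 0.06110602 m
R1 = sqrt(0.06110602 * 6670.4 * 7595.1 / (6670.4 + 7595.1)) = 14.73 m

14.73 m


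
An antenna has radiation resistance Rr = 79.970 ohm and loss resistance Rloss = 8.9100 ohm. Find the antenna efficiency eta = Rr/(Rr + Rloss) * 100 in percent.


eta = 79.970 / (79.970 + 8.9100) * 100 = 89.98%

89.98%


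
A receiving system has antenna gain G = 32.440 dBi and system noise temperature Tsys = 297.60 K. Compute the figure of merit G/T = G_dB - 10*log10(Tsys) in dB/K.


G/T = 32.440 - 10*log10(297.60) = 32.440 - 24.73633 = 7.704 dB/K

7.704 dB/K


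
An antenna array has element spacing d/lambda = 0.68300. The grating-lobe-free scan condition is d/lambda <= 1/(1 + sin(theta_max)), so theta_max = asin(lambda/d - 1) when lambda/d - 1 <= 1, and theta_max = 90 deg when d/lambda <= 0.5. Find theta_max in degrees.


lambda/d - 1 = 1/0.68300 - 1 = 0.4641288
theta_max = asin(0.4641288) = 27.65 deg

27.65 deg


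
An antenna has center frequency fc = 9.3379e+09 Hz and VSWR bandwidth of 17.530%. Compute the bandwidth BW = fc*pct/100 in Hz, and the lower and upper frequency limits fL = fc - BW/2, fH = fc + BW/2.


BW = 9.3379e+09 * 17.530/100 = 1.636934e+09 Hz
fL = 9.3379e+09 - 1.636934e+09/2 = 8.519e+09 Hz
fH = 9.3379e+09 + 1.636934e+09/2 = 1.016e+10 Hz

BW=1.637e+09 Hz, fL=8.519e+09 Hz, fH=1.016e+10 Hz


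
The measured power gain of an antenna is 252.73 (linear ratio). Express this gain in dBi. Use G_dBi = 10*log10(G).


G_dBi = 10 * log10(252.73) = 24.03 dBi

24.03 dBi


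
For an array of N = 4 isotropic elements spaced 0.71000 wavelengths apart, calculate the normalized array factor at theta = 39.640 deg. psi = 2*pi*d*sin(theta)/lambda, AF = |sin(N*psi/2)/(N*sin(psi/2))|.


psi = 2*pi*0.71000*sin(39.640 deg) = 2.845987 rad
AF = |sin(4*2.845987/2) / (4*sin(2.845987/2))| = 0.1409

0.1409


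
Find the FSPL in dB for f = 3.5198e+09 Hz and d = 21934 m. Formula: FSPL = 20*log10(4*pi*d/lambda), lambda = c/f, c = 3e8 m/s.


lambda = c / f = 3.0000e+08 / 3.5198e+09 = 0.08523212 m
FSPL = 20 * log10(4*pi*21934/0.08523212) = 130.2 dB

130.2 dB


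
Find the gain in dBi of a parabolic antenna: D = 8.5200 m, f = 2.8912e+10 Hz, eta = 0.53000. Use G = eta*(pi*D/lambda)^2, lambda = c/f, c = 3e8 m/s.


lambda = c / f = 3.0000e+08 / 2.8912e+10 = 0.01037631 m
G_linear = 0.53000 * (pi * 8.5200 / 0.01037631)^2 = 3.526703e+06
G_dBi = 10 * log10(3.526703e+06) = 65.47 dBi

65.47 dBi


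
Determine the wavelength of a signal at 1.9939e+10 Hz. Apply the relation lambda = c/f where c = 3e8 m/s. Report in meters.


lambda = c / f = 3.0000e+08 / 1.9939e+10 = 0.01505 m

0.01505 m


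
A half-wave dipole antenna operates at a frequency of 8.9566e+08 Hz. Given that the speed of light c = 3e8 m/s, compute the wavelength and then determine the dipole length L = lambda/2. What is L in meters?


lambda = c / f = 3.0000e+08 / 8.9566e+08 = 0.3349485 m
L = lambda / 2 = 0.3349485 / 2 = 0.1675 m

0.1675 m


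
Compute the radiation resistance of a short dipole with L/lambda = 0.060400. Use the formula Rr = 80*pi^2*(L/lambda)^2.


Rr = 80 * pi^2 * (0.060400)^2 = 80 * 9.869604 * 3.648160e-03 = 2.880 ohm

2.880 ohm


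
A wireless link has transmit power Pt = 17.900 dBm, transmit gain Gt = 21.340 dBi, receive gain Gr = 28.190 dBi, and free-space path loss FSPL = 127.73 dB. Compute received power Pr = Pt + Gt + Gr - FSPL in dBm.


Pr = 17.900 + 21.340 + 28.190 - 127.73 = -60.30 dBm

-60.30 dBm


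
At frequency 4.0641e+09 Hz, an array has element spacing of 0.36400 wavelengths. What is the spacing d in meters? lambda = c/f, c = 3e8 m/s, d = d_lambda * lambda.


lambda = c / f = 3.0000e+08 / 4.0641e+09 = 0.07381708 m
d = 0.36400 * 0.07381708 = 0.02687 m

0.02687 m


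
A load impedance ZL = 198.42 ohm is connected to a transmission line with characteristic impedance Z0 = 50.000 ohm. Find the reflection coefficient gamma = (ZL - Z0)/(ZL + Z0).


gamma = (198.42 - 50.000) / (198.42 + 50.000) = 0.5975

0.5975


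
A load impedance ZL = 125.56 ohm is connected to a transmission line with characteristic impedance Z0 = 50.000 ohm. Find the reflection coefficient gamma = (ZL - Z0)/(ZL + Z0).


gamma = (125.56 - 50.000) / (125.56 + 50.000) = 0.4304

0.4304


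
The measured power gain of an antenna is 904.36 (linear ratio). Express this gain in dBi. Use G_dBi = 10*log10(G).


G_dBi = 10 * log10(904.36) = 29.56 dBi

29.56 dBi


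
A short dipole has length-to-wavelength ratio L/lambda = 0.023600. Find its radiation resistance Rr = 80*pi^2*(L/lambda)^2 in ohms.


Rr = 80 * pi^2 * (0.023600)^2 = 80 * 9.869604 * 5.569600e-04 = 0.4398 ohm

0.4398 ohm


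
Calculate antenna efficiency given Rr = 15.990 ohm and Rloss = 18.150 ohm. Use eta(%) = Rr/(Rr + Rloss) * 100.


eta = 15.990 / (15.990 + 18.150) * 100 = 46.84%

46.84%


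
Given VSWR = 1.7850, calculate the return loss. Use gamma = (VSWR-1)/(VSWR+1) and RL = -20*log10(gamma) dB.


gamma = (1.7850 - 1) / (1.7850 + 1) = 0.2818671
RL = -20 * log10(0.2818671) = 11.00 dB

11.00 dB


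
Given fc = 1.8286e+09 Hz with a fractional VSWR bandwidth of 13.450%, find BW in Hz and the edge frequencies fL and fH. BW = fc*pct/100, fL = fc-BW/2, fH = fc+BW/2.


BW = 1.8286e+09 * 13.450/100 = 2.459467e+08 Hz
fL = 1.8286e+09 - 2.459467e+08/2 = 1.706e+09 Hz
fH = 1.8286e+09 + 2.459467e+08/2 = 1.952e+09 Hz

BW=2.459e+08 Hz, fL=1.706e+09 Hz, fH=1.952e+09 Hz


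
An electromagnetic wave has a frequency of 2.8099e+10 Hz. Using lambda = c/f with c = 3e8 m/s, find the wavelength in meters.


lambda = c / f = 3.0000e+08 / 2.8099e+10 = 0.01068 m

0.01068 m


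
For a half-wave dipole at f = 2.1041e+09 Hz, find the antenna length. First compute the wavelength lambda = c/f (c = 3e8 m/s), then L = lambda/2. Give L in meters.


lambda = c / f = 3.0000e+08 / 2.1041e+09 = 0.1425788 m
L = lambda / 2 = 0.1425788 / 2 = 0.07129 m

0.07129 m


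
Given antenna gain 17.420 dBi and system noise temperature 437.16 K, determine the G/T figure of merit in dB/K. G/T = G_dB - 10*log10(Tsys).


G/T = 17.420 - 10*log10(437.16) = 17.420 - 26.40640 = -8.986 dB/K

-8.986 dB/K


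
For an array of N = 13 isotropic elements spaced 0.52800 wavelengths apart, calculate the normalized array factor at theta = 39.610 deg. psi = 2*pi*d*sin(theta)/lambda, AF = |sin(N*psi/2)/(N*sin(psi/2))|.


psi = 2*pi*0.52800*sin(39.610 deg) = 2.115114 rad
AF = |sin(13*2.115114/2) / (13*sin(2.115114/2))| = 0.08171

0.08171


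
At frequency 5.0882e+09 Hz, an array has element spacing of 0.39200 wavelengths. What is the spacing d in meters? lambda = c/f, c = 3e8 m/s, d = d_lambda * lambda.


lambda = c / f = 3.0000e+08 / 5.0882e+09 = 0.05895995 m
d = 0.39200 * 0.05895995 = 0.02311 m

0.02311 m


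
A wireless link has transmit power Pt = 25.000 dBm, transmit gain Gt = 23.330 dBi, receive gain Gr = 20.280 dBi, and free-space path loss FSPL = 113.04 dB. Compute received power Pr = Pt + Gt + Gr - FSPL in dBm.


Pr = 25.000 + 23.330 + 20.280 - 113.04 = -44.43 dBm

-44.43 dBm


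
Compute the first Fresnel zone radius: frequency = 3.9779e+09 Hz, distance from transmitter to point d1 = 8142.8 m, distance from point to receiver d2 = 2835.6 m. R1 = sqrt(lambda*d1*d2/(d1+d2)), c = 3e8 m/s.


lambda = c / f = 3.0000e+08 / 3.9779e+09 = 0.07541668 m
R1 = sqrt(0.07541668 * 8142.8 * 2835.6 / (8142.8 + 2835.6)) = 12.59 m

12.59 m


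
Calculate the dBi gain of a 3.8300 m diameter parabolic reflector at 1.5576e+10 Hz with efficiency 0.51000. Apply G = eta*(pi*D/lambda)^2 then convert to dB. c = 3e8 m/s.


lambda = c / f = 3.0000e+08 / 1.5576e+10 = 0.01926040 m
G_linear = 0.51000 * (pi * 3.8300 / 0.01926040)^2 = 199038.4
G_dBi = 10 * log10(199038.4) = 52.99 dBi

52.99 dBi


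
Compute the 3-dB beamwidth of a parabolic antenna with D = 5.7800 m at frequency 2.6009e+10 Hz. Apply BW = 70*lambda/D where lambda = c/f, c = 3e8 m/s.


lambda = c / f = 3.0000e+08 / 2.6009e+10 = 0.01153447 m
BW = 70 * 0.01153447 / 5.7800 = 0.1397 deg

0.1397 deg


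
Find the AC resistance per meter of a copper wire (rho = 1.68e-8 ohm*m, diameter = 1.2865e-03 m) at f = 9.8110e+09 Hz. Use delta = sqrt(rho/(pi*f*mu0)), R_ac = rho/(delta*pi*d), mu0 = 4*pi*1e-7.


delta = sqrt(1.68e-8 / (pi * 9.8110e+09 * 4*pi*1e-7)) = 6.585946e-07 m
R_ac = 1.68e-8 / (6.585946e-07 * pi * 1.2865e-03) = 6.311 ohm/m

6.311 ohm/m


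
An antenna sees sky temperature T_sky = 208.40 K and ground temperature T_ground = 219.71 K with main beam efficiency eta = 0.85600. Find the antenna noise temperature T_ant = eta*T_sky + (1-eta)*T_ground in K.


T_ant = 0.85600 * 208.40 + (1 - 0.85600) * 219.71 = 210.0 K

210.0 K


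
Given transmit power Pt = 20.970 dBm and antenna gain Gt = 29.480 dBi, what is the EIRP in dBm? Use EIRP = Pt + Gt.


EIRP = Pt + Gt = 20.970 + 29.480 = 50.45 dBm

50.45 dBm


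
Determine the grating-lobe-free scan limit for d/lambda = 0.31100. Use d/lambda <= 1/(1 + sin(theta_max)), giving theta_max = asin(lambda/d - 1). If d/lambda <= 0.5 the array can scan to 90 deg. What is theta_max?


lambda/d - 1 = 1/0.31100 - 1 = 2.215434 >= 1
d/lambda <= 0.5, so the array can scan to endfire without grating lobes: theta_max = 90 deg

90 deg


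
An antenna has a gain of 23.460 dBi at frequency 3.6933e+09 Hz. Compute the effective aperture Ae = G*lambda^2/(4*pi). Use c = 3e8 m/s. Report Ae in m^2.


lambda = c / f = 3.0000e+08 / 3.6933e+09 = 0.08122817 m
G_linear = 10^(23.460/10) = 221.8196
Ae = G_linear * lambda^2 / (4*pi) = 221.8196 * 0.08122817^2 / (4*pi) = 0.1165 m^2

0.1165 m^2


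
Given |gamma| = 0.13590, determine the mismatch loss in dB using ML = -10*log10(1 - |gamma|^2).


ML = -10 * log10(1 - 0.13590^2) = -10 * log10(0.98153119) = 0.08096 dB

0.08096 dB


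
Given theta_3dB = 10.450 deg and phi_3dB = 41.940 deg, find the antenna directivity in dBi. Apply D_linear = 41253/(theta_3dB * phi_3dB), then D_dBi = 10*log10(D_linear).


D_linear = 41253 / (10.450 * 41.940) = 94.12626
D_dBi = 10 * log10(94.12626) = 19.74 dBi

19.74 dBi


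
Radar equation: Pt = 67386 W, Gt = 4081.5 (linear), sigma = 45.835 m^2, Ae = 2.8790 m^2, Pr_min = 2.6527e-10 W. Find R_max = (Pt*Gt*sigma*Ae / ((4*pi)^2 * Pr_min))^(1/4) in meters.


R^4 = 67386*4081.5*45.835*2.8790 / ((4*pi)^2 * 2.6527e-10) = 8.664041e+17
R_max = 8.664041e+17^0.25 = 30509 m

30509 m


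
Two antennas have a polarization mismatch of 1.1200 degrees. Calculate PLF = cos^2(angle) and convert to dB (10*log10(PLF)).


PLF_linear = cos^2(1.1200 deg) = 0.9996179
PLF_dB = 10 * log10(0.9996179) = -1.660e-03 dB

-1.660e-03 dB


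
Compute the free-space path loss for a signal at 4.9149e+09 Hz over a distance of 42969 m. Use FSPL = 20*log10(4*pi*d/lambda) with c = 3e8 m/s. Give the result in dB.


lambda = c / f = 3.0000e+08 / 4.9149e+09 = 0.06103888 m
FSPL = 20 * log10(4*pi*42969/0.06103888) = 138.9 dB

138.9 dB


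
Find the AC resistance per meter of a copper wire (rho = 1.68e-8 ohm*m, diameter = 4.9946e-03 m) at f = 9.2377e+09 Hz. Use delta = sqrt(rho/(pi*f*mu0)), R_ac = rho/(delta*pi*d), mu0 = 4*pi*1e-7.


delta = sqrt(1.68e-8 / (pi * 9.2377e+09 * 4*pi*1e-7)) = 6.787234e-07 m
R_ac = 1.68e-8 / (6.787234e-07 * pi * 4.9946e-03) = 1.577 ohm/m

1.577 ohm/m


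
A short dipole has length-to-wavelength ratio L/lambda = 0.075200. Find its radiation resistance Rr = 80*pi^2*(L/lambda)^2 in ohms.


Rr = 80 * pi^2 * (0.075200)^2 = 80 * 9.869604 * 5.655040e-03 = 4.465 ohm

4.465 ohm


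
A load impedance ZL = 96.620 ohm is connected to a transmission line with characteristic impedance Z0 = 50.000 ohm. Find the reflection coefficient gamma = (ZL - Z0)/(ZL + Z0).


gamma = (96.620 - 50.000) / (96.620 + 50.000) = 0.3180

0.3180


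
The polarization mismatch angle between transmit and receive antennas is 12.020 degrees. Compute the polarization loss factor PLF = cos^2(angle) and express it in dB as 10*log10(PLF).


PLF_linear = cos^2(12.020 deg) = 0.9566306
PLF_dB = 10 * log10(0.9566306) = -0.1926 dB

-0.1926 dB


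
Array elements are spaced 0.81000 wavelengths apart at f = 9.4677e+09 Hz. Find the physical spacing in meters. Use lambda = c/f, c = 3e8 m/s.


lambda = c / f = 3.0000e+08 / 9.4677e+09 = 0.03168668 m
d = 0.81000 * 0.03168668 = 0.02567 m

0.02567 m


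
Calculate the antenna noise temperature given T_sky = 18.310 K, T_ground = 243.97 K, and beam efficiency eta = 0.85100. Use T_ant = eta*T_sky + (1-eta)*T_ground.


T_ant = 0.85100 * 18.310 + (1 - 0.85100) * 243.97 = 51.93 K

51.93 K


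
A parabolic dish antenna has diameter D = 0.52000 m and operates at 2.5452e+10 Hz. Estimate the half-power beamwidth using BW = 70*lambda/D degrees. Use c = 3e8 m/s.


lambda = c / f = 3.0000e+08 / 2.5452e+10 = 0.01178689 m
BW = 70 * 0.01178689 / 0.52000 = 1.587 deg

1.587 deg


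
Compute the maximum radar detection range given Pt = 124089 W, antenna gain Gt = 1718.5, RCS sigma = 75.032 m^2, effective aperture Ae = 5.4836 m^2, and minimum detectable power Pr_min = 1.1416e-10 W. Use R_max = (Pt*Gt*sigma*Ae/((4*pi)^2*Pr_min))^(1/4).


R^4 = 124089*1718.5*75.032*5.4836 / ((4*pi)^2 * 1.1416e-10) = 4.867001e+18
R_max = 4.867001e+18^0.25 = 46969 m

46969 m


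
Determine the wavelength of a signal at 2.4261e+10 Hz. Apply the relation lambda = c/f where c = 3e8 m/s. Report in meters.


lambda = c / f = 3.0000e+08 / 2.4261e+10 = 0.01237 m

0.01237 m


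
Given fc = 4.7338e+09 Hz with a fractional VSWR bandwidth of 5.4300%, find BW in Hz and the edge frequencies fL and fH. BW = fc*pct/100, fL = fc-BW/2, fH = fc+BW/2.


BW = 4.7338e+09 * 5.4300/100 = 2.570453e+08 Hz
fL = 4.7338e+09 - 2.570453e+08/2 = 4.605e+09 Hz
fH = 4.7338e+09 + 2.570453e+08/2 = 4.862e+09 Hz

BW=2.570e+08 Hz, fL=4.605e+09 Hz, fH=4.862e+09 Hz


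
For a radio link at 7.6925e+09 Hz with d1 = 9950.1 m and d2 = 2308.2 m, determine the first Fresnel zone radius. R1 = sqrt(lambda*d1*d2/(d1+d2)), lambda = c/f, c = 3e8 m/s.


lambda = c / f = 3.0000e+08 / 7.6925e+09 = 0.03899903 m
R1 = sqrt(0.03899903 * 9950.1 * 2308.2 / (9950.1 + 2308.2)) = 8.548 m

8.548 m


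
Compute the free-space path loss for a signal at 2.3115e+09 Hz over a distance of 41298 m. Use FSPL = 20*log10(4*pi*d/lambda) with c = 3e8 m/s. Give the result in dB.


lambda = c / f = 3.0000e+08 / 2.3115e+09 = 0.1297859 m
FSPL = 20 * log10(4*pi*41298/0.1297859) = 132.0 dB

132.0 dB


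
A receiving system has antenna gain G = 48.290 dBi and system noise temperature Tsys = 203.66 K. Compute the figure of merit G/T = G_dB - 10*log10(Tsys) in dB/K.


G/T = 48.290 - 10*log10(203.66) = 48.290 - 23.08906 = 25.20 dB/K

25.20 dB/K


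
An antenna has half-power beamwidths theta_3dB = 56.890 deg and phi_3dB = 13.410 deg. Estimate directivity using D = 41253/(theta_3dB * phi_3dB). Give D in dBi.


D_linear = 41253 / (56.890 * 13.410) = 54.07429
D_dBi = 10 * log10(54.07429) = 17.33 dBi

17.33 dBi


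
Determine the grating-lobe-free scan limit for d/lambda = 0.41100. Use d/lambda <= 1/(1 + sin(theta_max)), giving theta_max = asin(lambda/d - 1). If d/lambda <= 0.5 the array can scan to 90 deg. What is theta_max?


lambda/d - 1 = 1/0.41100 - 1 = 1.433090 >= 1
d/lambda <= 0.5, so the array can scan to endfire without grating lobes: theta_max = 90 deg

90 deg
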